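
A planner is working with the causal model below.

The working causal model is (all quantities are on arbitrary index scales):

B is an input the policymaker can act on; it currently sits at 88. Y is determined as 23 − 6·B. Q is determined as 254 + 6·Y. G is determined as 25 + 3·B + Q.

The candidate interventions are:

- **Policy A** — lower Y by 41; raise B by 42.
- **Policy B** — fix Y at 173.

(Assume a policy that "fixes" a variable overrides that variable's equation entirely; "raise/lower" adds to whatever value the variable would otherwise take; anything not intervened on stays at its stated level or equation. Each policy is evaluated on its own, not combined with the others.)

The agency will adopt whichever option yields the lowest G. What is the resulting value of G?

-4119

Policy A (Y − 41, B + 42):
  B = 88 + 42 = 130
  Y = 23 − 6·130 (−41 from intervention) = -798
  Q = 254 + 6·(-798) = -4534
  G = 25 + 3·130 + (-4534) = -4119
Policy B (Y := 173):
  B = 88
  Y = 173
  Q = 254 + 6·173 = 1292
  G = 25 + 3·88 + 1292 = 1581
Comparing — Policy A: G=-4119, Policy B: G=1581. Lowest is -4119 (Policy A).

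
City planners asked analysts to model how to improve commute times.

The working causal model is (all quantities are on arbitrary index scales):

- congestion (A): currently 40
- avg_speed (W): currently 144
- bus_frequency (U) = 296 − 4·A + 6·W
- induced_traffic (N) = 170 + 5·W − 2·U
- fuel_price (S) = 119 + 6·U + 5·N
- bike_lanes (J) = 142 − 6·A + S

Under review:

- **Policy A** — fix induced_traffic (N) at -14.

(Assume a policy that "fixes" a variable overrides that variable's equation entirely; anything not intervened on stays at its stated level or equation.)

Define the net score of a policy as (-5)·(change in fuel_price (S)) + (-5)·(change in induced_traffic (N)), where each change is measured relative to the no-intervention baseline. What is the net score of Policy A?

Baseline:
  A = 40
  W = 144
  U = 296 − 4·40 + 6·144 = 1000
  N = 170 + 5·144 − 2·1000 = -1110
  S = 119 + 6·1000 + 5·(-1110) = 569
Policy A (N := -14):
  A = 40
  W = 144
  U = 296 − 4·40 + 6·144 = 1000
  N = -14
  S = 119 + 6·1000 + 5·(-14) = 6049
ΔS = 6049 − 569 = 5480; ΔN = -14 − (-1110) = 1096
Score = (-5)·5480 + (-5)·1096 = -32880

-32880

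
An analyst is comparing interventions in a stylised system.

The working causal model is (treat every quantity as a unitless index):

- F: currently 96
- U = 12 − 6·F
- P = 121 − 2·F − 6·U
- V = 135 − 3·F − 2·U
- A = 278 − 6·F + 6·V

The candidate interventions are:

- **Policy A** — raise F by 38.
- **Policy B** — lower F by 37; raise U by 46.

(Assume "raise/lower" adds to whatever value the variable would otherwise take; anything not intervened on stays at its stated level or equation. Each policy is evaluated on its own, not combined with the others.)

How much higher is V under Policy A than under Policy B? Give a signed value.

767

Policy A (F + 38):
  F = 96 + 38 = 134
  U = 12 − 6·134 = -792
  V = 135 − 3·134 − 2·(-792) = 1317
Policy B (F − 37, U + 46):
  F = 96 − 37 = 59
  U = 12 − 6·59 (+46 from intervention) = -296
  V = 135 − 3·59 − 2·(-296) = 550
V: 1317 − 550 = 767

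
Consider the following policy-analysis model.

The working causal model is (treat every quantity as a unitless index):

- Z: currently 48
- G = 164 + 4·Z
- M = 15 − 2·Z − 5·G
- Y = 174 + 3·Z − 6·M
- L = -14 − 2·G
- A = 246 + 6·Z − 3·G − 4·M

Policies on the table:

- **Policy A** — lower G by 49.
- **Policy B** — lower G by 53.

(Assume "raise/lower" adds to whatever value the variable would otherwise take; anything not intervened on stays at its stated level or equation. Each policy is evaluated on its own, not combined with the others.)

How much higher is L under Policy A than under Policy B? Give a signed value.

Policy A (G − 49):
  Z = 48
  G = 164 + 4·48 (−49 from intervention) = 307
  L = -14 − 2·307 = -628
Policy B (G − 53):
  Z = 48
  G = 164 + 4·48 (−53 from intervention) = 303
  L = -14 − 2·303 = -620
L: -628 − (-620) = -8

-8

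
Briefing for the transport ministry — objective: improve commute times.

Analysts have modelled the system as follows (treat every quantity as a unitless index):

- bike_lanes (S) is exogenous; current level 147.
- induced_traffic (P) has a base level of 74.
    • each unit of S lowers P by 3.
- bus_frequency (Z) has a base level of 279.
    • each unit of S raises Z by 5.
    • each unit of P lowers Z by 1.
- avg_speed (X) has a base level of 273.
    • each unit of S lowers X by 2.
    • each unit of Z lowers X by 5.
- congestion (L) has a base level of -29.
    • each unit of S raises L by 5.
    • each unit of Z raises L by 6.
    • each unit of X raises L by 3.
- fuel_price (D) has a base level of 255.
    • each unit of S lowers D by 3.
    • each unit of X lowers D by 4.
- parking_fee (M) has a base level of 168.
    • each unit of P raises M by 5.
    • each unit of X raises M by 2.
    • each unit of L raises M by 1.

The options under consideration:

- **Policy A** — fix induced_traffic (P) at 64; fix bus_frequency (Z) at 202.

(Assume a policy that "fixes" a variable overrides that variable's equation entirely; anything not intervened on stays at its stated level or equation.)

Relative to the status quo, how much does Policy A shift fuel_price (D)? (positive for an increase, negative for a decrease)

-23580

Baseline:
  S = 147
  P = 74 − 3·147 = -367
  Z = 279 + 5·147 − (-367) = 1381
  X = 273 − 2·147 − 5·1381 = -6926
  D = 255 − 3·147 − 4·(-6926) = 27518
Policy A (P := 64, Z := 202):
  S = 147
  P = 64
  Z = 202
  X = 273 − 2·147 − 5·202 = -1031
  D = 255 − 3·147 − 4·(-1031) = 3938
Change in D: 3938 − 27518 = -23580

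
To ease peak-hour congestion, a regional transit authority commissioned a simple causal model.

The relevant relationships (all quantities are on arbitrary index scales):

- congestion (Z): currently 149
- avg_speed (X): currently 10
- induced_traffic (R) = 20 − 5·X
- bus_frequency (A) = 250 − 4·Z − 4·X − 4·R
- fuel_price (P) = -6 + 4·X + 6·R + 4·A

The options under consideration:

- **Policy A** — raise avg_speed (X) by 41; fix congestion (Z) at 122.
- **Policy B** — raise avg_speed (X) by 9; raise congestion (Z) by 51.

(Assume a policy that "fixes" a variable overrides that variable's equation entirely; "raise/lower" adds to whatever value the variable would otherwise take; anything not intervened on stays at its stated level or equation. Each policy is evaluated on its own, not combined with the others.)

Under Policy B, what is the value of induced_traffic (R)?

Policy B (X + 9, Z + 51):
  X = 10 + 9 = 19
  R = 20 − 5·19 = -75

-75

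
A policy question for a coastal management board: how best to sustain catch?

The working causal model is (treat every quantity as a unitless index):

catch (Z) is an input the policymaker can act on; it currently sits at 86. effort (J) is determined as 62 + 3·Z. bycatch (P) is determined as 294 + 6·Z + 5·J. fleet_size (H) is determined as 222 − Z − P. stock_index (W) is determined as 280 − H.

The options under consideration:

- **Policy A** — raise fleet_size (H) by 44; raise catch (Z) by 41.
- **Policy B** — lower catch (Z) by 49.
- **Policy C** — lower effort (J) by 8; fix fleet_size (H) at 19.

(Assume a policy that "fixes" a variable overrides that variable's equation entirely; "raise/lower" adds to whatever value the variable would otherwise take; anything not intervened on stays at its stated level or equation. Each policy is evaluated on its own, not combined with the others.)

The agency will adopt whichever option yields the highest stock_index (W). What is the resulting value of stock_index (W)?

3412

Policy A (H + 44, Z + 41):
  Z = 86 + 41 = 127
  J = 62 + 3·127 = 443
  P = 294 + 6·127 + 5·443 = 3271
  H = 222 − 127 − 3271 (+44 from intervention) = -3132
  W = 280 − (-3132) = 3412
Policy B (Z − 49):
  Z = 86 − 49 = 37
  J = 62 + 3·37 = 173
  P = 294 + 6·37 + 5·173 = 1381
  H = 222 − 37 − 1381 = -1196
  W = 280 − (-1196) = 1476
Policy C (J − 8, H := 19):
  Z = 86
  J = 62 + 3·86 (−8 from intervention) = 312
  P = 294 + 6·86 + 5·312 = 2370
  H = 19
  W = 280 − 19 = 261
Comparing — Policy A: W=3412, Policy B: W=1476, Policy C: W=261. Highest is 3412 (Policy A).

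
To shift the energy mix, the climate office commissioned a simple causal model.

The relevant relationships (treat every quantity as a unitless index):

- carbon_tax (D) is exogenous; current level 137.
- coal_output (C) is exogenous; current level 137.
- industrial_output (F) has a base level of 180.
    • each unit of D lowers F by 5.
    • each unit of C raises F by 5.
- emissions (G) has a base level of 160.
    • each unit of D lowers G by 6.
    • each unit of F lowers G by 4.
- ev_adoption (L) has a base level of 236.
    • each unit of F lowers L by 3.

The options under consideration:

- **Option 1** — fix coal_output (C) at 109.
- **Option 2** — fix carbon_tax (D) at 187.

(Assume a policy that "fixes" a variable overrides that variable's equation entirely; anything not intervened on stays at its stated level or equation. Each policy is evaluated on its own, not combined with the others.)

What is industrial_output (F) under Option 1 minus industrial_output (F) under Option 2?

110

Option 1 (C := 109):
  D = 137
  C = 109
  F = 180 − 5·137 + 5·109 = 40
Option 2 (D := 187):
  D = 187
  C = 137
  F = 180 − 5·187 + 5·137 = -70
F: 40 − (-70) = 110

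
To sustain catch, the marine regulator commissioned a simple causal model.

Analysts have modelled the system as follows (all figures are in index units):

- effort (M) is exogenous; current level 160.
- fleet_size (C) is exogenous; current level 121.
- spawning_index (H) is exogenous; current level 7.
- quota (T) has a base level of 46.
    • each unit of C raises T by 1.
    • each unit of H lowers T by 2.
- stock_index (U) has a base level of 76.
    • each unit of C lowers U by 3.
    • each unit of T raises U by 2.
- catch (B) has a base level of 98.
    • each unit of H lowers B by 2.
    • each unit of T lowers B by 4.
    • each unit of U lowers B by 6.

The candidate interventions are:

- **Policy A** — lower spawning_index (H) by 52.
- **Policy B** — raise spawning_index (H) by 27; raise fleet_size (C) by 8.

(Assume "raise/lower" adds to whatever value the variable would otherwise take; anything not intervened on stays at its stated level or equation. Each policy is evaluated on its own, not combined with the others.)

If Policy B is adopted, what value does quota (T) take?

Policy B (H + 27, C + 8):
  C = 121 + 8 = 129
  H = 7 + 27 = 34
  T = 46 + 129 − 2·34 = 107

107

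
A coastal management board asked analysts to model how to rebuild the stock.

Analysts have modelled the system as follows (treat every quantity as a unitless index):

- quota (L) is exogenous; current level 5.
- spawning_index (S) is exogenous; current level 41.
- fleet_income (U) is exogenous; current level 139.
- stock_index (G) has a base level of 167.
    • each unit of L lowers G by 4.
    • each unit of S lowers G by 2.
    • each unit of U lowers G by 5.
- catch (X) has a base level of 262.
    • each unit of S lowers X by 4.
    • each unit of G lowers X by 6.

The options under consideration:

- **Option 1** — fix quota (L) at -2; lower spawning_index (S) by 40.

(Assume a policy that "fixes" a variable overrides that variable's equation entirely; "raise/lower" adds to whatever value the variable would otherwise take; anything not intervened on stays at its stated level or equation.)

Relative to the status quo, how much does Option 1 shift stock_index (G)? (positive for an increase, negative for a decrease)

108

Baseline:
  L = 5
  S = 41
  U = 139
  G = 167 − 4·5 − 2·41 − 5·139 = -630
Option 1 (L := -2, S − 40):
  L = -2
  S = 41 − 40 = 1
  U = 139
  G = 167 − 4·(-2) − 2·1 − 5·139 = -522
Change in G: -522 − (-630) = 108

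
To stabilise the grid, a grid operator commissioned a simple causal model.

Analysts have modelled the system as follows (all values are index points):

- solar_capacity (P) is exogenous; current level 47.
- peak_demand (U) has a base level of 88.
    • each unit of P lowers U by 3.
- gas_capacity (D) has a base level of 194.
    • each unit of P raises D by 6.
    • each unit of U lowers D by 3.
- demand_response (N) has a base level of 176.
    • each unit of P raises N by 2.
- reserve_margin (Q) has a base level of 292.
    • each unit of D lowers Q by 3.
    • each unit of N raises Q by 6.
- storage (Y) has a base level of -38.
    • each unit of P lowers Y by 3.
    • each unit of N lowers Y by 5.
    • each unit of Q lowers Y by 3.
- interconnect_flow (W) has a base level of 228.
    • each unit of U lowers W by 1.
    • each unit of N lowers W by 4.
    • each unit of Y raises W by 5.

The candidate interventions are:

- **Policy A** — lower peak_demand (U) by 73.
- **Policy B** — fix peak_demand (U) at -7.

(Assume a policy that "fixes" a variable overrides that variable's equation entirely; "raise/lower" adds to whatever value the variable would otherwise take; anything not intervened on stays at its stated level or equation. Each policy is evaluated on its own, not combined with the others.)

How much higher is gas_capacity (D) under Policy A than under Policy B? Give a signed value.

Policy A (U − 73):
  P = 47
  U = 88 − 3·47 (−73 from intervention) = -126
  D = 194 + 6·47 − 3·(-126) = 854
Policy B (U := -7):
  P = 47
  U = -7
  D = 194 + 6·47 − 3·(-7) = 497
D: 854 − 497 = 357

357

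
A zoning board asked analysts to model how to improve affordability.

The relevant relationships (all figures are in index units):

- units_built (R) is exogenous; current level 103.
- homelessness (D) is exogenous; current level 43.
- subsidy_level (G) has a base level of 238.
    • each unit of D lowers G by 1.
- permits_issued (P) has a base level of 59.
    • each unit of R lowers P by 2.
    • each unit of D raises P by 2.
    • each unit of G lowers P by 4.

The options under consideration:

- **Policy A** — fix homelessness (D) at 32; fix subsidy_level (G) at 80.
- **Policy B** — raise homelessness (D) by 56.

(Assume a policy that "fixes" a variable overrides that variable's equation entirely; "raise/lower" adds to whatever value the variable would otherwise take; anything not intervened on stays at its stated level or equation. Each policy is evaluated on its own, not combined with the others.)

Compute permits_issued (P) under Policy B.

-505

Policy B (D + 56):
  R = 103
  D = 43 + 56 = 99
  G = 238 − 99 = 139
  P = 59 − 2·103 + 2·99 − 4·139 = -505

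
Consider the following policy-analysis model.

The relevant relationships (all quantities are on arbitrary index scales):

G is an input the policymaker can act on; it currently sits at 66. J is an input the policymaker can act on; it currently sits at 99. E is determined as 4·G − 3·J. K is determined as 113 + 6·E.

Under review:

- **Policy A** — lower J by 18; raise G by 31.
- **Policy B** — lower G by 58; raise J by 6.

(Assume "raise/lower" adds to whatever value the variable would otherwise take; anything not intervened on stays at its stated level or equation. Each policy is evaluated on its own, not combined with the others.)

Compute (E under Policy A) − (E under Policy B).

428

Policy A (J − 18, G + 31):
  G = 66 + 31 = 97
  J = 99 − 18 = 81
  E = 0 + 4·97 − 3·81 = 145
Policy B (G − 58, J + 6):
  G = 66 − 58 = 8
  J = 99 + 6 = 105
  E = 0 + 4·8 − 3·105 = -283
E: 145 − (-283) = 428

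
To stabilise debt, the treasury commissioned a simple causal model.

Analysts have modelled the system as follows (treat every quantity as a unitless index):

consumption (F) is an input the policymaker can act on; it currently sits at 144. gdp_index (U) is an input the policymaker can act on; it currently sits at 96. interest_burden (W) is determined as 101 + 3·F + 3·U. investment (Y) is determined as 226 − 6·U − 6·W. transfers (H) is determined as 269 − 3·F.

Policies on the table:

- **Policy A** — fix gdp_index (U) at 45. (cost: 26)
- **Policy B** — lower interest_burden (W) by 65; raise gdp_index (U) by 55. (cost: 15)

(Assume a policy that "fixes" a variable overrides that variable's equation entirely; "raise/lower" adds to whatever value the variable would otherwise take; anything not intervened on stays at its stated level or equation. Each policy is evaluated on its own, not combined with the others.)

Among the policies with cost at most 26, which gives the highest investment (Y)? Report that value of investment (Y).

-4052

Policy A (U := 45):
  F = 144
  U = 45
  W = 101 + 3·144 + 3·45 = 668
  Y = 226 − 6·45 − 6·668 = -4052
Policy B (W − 65, U + 55):
  F = 144
  U = 96 + 55 = 151
  W = 101 + 3·144 + 3·151 (−65 from intervention) = 921
  Y = 226 − 6·151 − 6·921 = -6206
Comparing — Policy A: Y=-4052, Policy B: Y=-6206. Highest is -4052 (Policy A).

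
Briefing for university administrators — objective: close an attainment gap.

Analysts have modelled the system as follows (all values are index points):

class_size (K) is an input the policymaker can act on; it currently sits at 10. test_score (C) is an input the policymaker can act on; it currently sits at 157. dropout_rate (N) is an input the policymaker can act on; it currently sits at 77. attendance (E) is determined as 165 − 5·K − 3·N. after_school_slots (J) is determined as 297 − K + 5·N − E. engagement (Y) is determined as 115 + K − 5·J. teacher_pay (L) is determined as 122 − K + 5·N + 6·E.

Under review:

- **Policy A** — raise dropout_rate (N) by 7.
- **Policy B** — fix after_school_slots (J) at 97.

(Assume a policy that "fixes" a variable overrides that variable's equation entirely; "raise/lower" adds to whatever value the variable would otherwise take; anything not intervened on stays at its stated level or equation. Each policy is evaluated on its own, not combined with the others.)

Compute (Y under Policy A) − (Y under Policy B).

Policy A (N + 7):
  K = 10
  N = 77 + 7 = 84
  E = 165 − 5·10 − 3·84 = -137
  J = 297 − 10 + 5·84 − (-137) = 844
  Y = 115 + 10 − 5·844 = -4095
Policy B (J := 97):
  K = 10
  N = 77
  E = 165 − 5·10 − 3·77 = -116
  J = 97
  Y = 115 + 10 − 5·97 = -360
Y: -4095 − (-360) = -3735

-3735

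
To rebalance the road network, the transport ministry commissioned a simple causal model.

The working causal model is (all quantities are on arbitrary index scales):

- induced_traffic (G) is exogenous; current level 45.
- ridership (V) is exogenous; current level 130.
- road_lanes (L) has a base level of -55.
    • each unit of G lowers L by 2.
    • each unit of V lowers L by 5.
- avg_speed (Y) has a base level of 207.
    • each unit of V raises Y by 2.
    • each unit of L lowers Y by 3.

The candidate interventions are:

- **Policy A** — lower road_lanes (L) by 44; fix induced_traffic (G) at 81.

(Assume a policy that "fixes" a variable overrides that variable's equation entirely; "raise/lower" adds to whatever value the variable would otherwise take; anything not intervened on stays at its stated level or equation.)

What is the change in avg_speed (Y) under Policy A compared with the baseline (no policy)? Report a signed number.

348

Baseline:
  G = 45
  V = 130
  L = -55 − 2·45 − 5·130 = -795
  Y = 207 + 2·130 − 3·(-795) = 2852
Policy A (L − 44, G := 81):
  G = 81
  V = 130
  L = -55 − 2·81 − 5·130 (−44 from intervention) = -911
  Y = 207 + 2·130 − 3·(-911) = 3200
Change in Y: 3200 − 2852 = 348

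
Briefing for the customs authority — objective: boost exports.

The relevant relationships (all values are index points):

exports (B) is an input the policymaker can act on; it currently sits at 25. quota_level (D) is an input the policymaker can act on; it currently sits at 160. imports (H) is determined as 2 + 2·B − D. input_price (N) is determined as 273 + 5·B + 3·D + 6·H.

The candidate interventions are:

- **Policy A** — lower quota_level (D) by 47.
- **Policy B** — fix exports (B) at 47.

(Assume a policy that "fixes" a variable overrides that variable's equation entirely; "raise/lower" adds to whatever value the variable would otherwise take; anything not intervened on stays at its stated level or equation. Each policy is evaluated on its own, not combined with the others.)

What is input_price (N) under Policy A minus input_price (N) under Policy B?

-233

Policy A (D − 47):
  B = 25
  D = 160 − 47 = 113
  H = 2 + 2·25 − 113 = -61
  N = 273 + 5·25 + 3·113 + 6·(-61) = 371
Policy B (B := 47):
  B = 47
  D = 160
  H = 2 + 2·47 − 160 = -64
  N = 273 + 5·47 + 3·160 + 6·(-64) = 604
N: 371 − 604 = -233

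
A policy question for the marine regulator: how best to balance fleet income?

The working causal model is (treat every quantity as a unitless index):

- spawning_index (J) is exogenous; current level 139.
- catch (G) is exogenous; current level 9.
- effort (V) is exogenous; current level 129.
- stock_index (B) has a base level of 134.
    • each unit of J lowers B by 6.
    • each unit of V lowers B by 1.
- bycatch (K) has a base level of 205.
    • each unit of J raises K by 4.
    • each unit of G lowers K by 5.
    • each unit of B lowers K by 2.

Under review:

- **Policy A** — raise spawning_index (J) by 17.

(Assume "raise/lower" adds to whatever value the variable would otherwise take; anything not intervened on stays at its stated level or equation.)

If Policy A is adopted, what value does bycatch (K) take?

Policy A (J + 17):
  J = 139 + 17 = 156
  G = 9
  V = 129
  B = 134 − 6·156 − 129 = -931
  K = 205 + 4·156 − 5·9 − 2·(-931) = 2646

2646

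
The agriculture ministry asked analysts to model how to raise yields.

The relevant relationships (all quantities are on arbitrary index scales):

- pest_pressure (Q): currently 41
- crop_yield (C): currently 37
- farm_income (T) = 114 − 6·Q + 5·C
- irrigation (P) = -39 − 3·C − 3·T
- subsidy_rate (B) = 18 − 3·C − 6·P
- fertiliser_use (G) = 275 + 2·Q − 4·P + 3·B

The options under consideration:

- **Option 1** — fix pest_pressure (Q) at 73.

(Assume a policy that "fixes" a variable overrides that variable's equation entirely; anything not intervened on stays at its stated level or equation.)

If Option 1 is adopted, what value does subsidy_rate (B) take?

-1695

Option 1 (Q := 73):
  Q = 73
  C = 37
  T = 114 − 6·73 + 5·37 = -139
  P = -39 − 3·37 − 3·(-139) = 267
  B = 18 − 3·37 − 6·267 = -1695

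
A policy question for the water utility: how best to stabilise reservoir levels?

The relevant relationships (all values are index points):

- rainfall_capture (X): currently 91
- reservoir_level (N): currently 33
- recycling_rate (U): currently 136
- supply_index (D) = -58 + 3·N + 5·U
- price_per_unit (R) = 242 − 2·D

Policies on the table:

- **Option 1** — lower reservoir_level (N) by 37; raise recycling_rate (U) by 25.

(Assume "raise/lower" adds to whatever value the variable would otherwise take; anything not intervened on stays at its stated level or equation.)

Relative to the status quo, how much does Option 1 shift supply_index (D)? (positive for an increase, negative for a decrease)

Baseline:
  N = 33
  U = 136
  D = -58 + 3·33 + 5·136 = 721
Option 1 (N − 37, U + 25):
  N = 33 − 37 = -4
  U = 136 + 25 = 161
  D = -58 + 3·(-4) + 5·161 = 735
Change in D: 735 − 721 = 14

14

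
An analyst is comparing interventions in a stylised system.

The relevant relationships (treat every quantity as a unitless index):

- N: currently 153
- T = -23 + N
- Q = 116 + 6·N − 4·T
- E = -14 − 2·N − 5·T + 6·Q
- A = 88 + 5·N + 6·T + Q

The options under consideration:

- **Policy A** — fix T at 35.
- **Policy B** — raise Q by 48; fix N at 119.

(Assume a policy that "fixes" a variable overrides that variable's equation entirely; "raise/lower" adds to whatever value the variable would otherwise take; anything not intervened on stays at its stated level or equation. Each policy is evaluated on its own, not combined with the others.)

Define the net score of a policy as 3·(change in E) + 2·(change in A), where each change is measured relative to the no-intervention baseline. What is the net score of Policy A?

7885

Baseline:
  N = 153
  T = -23 + 153 = 130
  Q = 116 + 6·153 − 4·130 = 514
  E = -14 − 2·153 − 5·130 + 6·514 = 2114
  A = 88 + 5·153 + 6·130 + 514 = 2147
Policy A (T := 35):
  N = 153
  T = 35
  Q = 116 + 6·153 − 4·35 = 894
  E = -14 − 2·153 − 5·35 + 6·894 = 4869
  A = 88 + 5·153 + 6·35 + 894 = 1957
ΔE = 4869 − 2114 = 2755; ΔA = 1957 − 2147 = -190
Score = 3·2755 + 2·(-190) = 7885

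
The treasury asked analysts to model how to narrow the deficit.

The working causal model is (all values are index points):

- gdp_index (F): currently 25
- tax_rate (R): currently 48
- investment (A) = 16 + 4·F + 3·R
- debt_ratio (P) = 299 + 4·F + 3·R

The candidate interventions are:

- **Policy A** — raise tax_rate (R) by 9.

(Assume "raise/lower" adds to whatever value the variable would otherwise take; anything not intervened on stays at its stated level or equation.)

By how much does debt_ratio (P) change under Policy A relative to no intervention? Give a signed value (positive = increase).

27

Baseline:
  F = 25
  R = 48
  P = 299 + 4·25 + 3·48 = 543
Policy A (R + 9):
  F = 25
  R = 48 + 9 = 57
  P = 299 + 4·25 + 3·57 = 570
Change in P: 570 − 543 = 27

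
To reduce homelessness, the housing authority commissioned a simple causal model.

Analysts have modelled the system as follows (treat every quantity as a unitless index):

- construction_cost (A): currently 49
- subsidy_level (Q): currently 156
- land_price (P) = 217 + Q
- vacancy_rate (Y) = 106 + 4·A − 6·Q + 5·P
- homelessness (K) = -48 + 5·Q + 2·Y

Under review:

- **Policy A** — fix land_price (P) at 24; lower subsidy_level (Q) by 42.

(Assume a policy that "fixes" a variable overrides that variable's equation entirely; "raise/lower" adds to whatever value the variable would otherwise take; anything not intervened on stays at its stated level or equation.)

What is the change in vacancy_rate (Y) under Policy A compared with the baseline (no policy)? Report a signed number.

Baseline:
  A = 49
  Q = 156
  P = 217 + 156 = 373
  Y = 106 + 4·49 − 6·156 + 5·373 = 1231
Policy A (P := 24, Q − 42):
  A = 49
  Q = 156 − 42 = 114
  P = 24
  Y = 106 + 4·49 − 6·114 + 5·24 = -262
Change in Y: -262 − 1231 = -1493

-1493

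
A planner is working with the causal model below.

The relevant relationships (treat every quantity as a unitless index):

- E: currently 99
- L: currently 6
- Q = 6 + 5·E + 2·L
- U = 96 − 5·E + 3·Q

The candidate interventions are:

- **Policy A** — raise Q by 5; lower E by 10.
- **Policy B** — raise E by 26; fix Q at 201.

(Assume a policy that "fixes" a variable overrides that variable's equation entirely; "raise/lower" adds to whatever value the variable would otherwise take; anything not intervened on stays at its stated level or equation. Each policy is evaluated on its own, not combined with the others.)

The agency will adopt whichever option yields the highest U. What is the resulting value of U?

1055

Policy A (Q + 5, E − 10):
  E = 99 − 10 = 89
  L = 6
  Q = 6 + 5·89 + 2·6 (+5 from intervention) = 468
  U = 96 − 5·89 + 3·468 = 1055
Policy B (E + 26, Q := 201):
  E = 99 + 26 = 125
  L = 6
  Q = 201
  U = 96 − 5·125 + 3·201 = 74
Comparing — Policy A: U=1055, Policy B: U=74. Highest is 1055 (Policy A).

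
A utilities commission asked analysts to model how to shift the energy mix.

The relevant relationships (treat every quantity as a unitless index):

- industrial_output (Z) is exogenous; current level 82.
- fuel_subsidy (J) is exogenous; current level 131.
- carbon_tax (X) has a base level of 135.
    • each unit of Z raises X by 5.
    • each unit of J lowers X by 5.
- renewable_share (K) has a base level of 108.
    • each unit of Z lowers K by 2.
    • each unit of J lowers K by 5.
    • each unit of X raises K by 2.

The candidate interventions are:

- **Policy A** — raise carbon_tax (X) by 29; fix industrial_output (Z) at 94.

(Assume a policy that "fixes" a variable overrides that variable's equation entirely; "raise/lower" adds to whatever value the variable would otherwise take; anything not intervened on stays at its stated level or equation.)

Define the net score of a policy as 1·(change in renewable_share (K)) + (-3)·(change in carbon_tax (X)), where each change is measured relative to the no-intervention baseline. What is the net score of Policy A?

Baseline:
  Z = 82
  J = 131
  X = 135 + 5·82 − 5·131 = -110
  K = 108 − 2·82 − 5·131 + 2·(-110) = -931
Policy A (X + 29, Z := 94):
  Z = 94
  J = 131
  X = 135 + 5·94 − 5·131 (+29 from intervention) = -21
  K = 108 − 2·94 − 5·131 + 2·(-21) = -777
ΔK = -777 − (-931) = 154; ΔX = -21 − (-110) = 89
Score = 1·154 + (-3)·89 = -113

-113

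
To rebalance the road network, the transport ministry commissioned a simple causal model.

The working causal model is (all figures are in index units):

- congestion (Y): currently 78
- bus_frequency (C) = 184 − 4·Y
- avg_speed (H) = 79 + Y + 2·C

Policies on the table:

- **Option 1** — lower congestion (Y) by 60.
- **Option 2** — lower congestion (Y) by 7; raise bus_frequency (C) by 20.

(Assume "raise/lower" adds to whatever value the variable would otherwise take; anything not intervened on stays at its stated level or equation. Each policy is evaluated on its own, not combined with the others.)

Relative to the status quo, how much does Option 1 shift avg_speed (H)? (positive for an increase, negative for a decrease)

Baseline:
  Y = 78
  C = 184 − 4·78 = -128
  H = 79 + 78 + 2·(-128) = -99
Option 1 (Y − 60):
  Y = 78 − 60 = 18
  C = 184 − 4·18 = 112
  H = 79 + 18 + 2·112 = 321
Change in H: 321 − (-99) = 420

420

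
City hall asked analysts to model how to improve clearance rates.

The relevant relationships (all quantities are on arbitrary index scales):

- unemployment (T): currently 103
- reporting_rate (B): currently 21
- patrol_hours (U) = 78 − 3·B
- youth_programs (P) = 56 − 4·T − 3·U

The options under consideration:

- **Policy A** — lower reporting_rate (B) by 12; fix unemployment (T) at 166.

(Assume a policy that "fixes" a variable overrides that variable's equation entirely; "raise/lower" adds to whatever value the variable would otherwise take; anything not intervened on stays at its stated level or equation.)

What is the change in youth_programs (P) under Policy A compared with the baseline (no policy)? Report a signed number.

Baseline:
  T = 103
  B = 21
  U = 78 − 3·21 = 15
  P = 56 − 4·103 − 3·15 = -401
Policy A (B − 12, T := 166):
  T = 166
  B = 21 − 12 = 9
  U = 78 − 3·9 = 51
  P = 56 − 4·166 − 3·51 = -761
Change in P: -761 − (-401) = -360

-360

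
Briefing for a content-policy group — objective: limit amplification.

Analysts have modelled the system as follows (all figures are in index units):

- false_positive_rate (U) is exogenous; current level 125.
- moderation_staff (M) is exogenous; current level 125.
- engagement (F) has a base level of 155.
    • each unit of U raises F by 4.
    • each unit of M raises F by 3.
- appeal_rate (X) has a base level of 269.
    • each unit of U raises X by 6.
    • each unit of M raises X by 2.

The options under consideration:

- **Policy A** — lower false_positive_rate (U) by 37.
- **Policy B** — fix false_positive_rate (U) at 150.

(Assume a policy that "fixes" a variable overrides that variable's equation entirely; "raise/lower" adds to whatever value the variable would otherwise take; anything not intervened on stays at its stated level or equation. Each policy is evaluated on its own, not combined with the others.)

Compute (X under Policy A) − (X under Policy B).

-372

Policy A (U − 37):
  U = 125 − 37 = 88
  M = 125
  X = 269 + 6·88 + 2·125 = 1047
Policy B (U := 150):
  U = 150
  M = 125
  X = 269 + 6·150 + 2·125 = 1419
X: 1047 − 1419 = -372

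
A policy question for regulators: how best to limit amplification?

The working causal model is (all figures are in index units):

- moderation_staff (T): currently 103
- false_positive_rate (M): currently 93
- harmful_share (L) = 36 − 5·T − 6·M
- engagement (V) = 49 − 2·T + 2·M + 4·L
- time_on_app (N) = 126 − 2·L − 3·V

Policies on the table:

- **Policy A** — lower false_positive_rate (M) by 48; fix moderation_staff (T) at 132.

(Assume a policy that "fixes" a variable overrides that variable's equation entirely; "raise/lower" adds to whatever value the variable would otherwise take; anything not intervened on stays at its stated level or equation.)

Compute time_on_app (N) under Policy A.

Policy A (M − 48, T := 132):
  T = 132
  M = 93 − 48 = 45
  L = 36 − 5·132 − 6·45 = -894
  V = 49 − 2·132 + 2·45 + 4·(-894) = -3701
  N = 126 − 2·(-894) − 3·(-3701) = 13017

13017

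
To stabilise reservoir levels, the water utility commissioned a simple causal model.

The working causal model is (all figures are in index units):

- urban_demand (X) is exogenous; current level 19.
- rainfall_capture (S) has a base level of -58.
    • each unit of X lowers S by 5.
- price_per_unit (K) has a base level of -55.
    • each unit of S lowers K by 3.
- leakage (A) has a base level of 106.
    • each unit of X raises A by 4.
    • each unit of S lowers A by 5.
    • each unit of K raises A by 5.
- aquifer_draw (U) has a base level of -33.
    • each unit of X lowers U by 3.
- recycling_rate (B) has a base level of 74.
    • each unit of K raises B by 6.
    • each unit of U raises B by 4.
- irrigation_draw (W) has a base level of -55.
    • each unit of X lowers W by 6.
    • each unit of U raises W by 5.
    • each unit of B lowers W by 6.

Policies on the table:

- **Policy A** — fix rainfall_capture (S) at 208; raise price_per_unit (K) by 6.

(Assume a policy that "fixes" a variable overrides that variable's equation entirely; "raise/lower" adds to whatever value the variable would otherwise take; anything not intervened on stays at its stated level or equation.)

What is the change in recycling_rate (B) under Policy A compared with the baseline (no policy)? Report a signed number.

Baseline:
  X = 19
  S = -58 − 5·19 = -153
  K = -55 − 3·(-153) = 404
  U = -33 − 3·19 = -90
  B = 74 + 6·404 + 4·(-90) = 2138
Policy A (S := 208, K + 6):
  X = 19
  S = 208
  K = -55 − 3·208 (+6 from intervention) = -673
  U = -33 − 3·19 = -90
  B = 74 + 6·(-673) + 4·(-90) = -4324
Change in B: -4324 − 2138 = -6462

-6462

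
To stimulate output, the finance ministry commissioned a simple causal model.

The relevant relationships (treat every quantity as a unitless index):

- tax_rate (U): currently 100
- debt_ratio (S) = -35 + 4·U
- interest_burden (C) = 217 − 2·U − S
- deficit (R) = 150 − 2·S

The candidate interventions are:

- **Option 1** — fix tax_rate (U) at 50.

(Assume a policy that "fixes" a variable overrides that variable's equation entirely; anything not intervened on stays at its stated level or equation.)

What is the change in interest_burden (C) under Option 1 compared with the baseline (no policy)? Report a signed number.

300

Baseline:
  U = 100
  S = -35 + 4·100 = 365
  C = 217 − 2·100 − 365 = -348
Option 1 (U := 50):
  U = 50
  S = -35 + 4·50 = 165
  C = 217 − 2·50 − 165 = -48
Change in C: -48 − (-348) = 300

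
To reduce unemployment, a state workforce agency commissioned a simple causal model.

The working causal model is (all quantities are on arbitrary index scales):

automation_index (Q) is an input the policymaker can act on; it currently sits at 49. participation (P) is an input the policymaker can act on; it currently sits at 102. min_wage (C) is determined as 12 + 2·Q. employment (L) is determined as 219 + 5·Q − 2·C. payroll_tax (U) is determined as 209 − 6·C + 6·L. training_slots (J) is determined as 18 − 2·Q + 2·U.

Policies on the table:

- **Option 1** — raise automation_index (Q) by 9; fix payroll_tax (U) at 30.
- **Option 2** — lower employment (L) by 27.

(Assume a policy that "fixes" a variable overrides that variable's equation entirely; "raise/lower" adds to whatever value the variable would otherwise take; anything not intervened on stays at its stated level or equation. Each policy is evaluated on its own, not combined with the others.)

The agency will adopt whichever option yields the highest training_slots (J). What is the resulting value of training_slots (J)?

1622

Option 1 (Q + 9, U := 30):
  Q = 49 + 9 = 58
  C = 12 + 2·58 = 128
  L = 219 + 5·58 − 2·128 = 253
  U = 30
  J = 18 − 2·58 + 2·30 = -38
Option 2 (L − 27):
  Q = 49
  C = 12 + 2·49 = 110
  L = 219 + 5·49 − 2·110 (−27 from intervention) = 217
  U = 209 − 6·110 + 6·217 = 851
  J = 18 − 2·49 + 2·851 = 1622
Comparing — Option 1: J=-38, Option 2: J=1622. Highest is 1622 (Option 2).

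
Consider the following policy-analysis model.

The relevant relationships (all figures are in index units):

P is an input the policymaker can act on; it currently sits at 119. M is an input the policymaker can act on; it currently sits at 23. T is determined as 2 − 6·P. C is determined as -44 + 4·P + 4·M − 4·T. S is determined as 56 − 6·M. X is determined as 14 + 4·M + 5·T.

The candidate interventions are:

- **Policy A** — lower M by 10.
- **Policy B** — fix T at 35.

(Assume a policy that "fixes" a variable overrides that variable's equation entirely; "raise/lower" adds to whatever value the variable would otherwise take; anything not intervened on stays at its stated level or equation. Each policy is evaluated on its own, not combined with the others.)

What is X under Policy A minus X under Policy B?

Policy A (M − 10):
  P = 119
  M = 23 − 10 = 13
  T = 2 − 6·119 = -712
  X = 14 + 4·13 + 5·(-712) = -3494
Policy B (T := 35):
  P = 119
  M = 23
  T = 35
  X = 14 + 4·23 + 5·35 = 281
X: -3494 − 281 = -3775

-3775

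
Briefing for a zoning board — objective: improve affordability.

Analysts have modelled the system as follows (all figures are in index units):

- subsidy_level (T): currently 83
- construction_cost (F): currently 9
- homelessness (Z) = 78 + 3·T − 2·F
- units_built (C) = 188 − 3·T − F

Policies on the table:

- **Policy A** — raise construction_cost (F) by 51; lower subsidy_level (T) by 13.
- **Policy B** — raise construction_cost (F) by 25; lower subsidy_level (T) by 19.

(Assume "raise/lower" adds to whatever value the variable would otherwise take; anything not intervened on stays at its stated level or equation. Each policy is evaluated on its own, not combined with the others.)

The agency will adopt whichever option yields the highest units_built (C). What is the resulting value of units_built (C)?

Policy A (F + 51, T − 13):
  T = 83 − 13 = 70
  F = 9 + 51 = 60
  C = 188 − 3·70 − 60 = -82
Policy B (F + 25, T − 19):
  T = 83 − 19 = 64
  F = 9 + 25 = 34
  C = 188 − 3·64 − 34 = -38
Comparing — Policy A: C=-82, Policy B: C=-38. Highest is -38 (Policy B).

-38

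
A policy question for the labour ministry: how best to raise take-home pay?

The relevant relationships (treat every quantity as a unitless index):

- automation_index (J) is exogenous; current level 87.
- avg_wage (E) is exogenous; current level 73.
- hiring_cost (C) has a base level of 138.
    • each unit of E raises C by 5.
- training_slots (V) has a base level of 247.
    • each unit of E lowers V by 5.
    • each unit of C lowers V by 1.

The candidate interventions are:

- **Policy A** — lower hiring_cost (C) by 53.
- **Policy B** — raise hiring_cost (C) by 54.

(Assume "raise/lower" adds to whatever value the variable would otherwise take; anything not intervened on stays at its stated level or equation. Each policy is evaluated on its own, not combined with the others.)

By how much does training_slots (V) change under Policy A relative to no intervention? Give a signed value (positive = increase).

53

Baseline:
  E = 73
  C = 138 + 5·73 = 503
  V = 247 − 5·73 − 503 = -621
Policy A (C − 53):
  E = 73
  C = 138 + 5·73 (−53 from intervention) = 450
  V = 247 − 5·73 − 450 = -568
Change in V: -568 − (-621) = 53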